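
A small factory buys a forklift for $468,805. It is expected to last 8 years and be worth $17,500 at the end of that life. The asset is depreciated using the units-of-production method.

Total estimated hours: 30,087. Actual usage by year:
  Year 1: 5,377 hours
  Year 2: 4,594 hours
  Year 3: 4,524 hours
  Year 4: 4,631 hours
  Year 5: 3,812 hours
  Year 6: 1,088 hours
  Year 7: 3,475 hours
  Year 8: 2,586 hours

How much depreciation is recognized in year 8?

Depreciable base = $468,805 − $17,500 = $451,305.
Rate = $451,305 / 30,087 hours = $15 per hour.
Year 1: 5,377 × $15 = $80,655. Book value $388,150.
Year 2: 4,594 × $15 = $68,910. Book value $319,240.
Year 3: 4,524 × $15 = $67,860. Book value $251,380.
Year 4: 4,631 × $15 = $69,465. Book value $181,915.
Year 5: 3,812 × $15 = $57,180. Book value $124,735.
Year 6: 1,088 × $15 = $16,320. Book value $108,415.
Year 7: 3,475 × $15 = $52,125. Book value $56,290.
Year 8: 2,586 × $15 = $38,790. Book value $17,500.

$38,790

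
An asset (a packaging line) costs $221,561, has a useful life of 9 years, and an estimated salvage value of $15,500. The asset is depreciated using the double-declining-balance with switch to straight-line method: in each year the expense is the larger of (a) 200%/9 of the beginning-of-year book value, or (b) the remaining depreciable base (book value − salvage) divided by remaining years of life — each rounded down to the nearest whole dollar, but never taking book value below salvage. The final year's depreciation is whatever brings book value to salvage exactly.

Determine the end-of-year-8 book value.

Depreciable base = $221,561 − $15,500 = $206,061.
Year 1: DB = ⌊$221,561 × 200%/9⌋ = $49,235; SL = ⌊$206,061/9⌋ = $22,895 → take DB $49,235. Book value $172,326.
Year 2: DB = ⌊$172,326 × 200%/9⌋ = $38,294; SL = ⌊$156,826/8⌋ = $19,603 → take DB $38,294. Book value $134,032.
Year 3: DB = ⌊$134,032 × 200%/9⌋ = $29,784; SL = ⌊$118,532/7⌋ = $16,933 → take DB $29,784. Book value $104,248.
Year 4: DB = ⌊$104,248 × 200%/9⌋ = $23,166; SL = ⌊$88,748/6⌋ = $14,791 → take DB $23,166. Book value $81,082.
Year 5: DB = ⌊$81,082 × 200%/9⌋ = $18,018; SL = ⌊$65,582/5⌋ = $13,116 → take DB $18,018. Book value $63,064.
Year 6: DB = ⌊$63,064 × 200%/9⌋ = $14,014; SL = ⌊$47,564/4⌋ = $11,891 → take DB $14,014. Book value $49,050.
Year 7: DB = ⌊$49,050 × 200%/9⌋ = $10,900; SL = ⌊$33,550/3⌋ = $11,183 → take SL $11,183. Book value $37,867.
Year 8: DB = ⌊$37,867 × 200%/9⌋ = $8,414; SL = ⌊$22,367/2⌋ = $11,183 → take SL $11,183. Book value $26,684.

$26,684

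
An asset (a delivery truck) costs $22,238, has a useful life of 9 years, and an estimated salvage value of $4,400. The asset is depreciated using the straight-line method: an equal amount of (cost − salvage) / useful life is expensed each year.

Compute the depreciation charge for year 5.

Depreciable base = $22,238 − $4,400 = $17,838.
Annual expense = $17,838 / 9 = $1,982.

$1,982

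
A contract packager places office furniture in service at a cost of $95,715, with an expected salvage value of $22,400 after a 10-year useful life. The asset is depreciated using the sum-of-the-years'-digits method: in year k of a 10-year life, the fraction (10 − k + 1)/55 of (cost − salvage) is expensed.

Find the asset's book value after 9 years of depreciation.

$23,733

Depreciable base = $95,715 − $22,400 = $73,315.
Sum of the years' digits = 10+9+8+7+6+5+4+3+2+1 = 55.
Year 1: $73,315 × 10/55 = $13,330. Book value $82,385.
Year 2: $73,315 × 9/55 = $11,997. Book value $70,388.
Year 3: $73,315 × 8/55 = $10,664. Book value $59,724.
Year 4: $73,315 × 7/55 = $9,331. Book value $50,393.
Year 5: $73,315 × 6/55 = $7,998. Book value $42,395.
Year 6: $73,315 × 5/55 = $6,665. Book value $35,730.
Year 7: $73,315 × 4/55 = $5,332. Book value $30,398.
Year 8: $73,315 × 3/55 = $3,999. Book value $26,399.
Year 9: $73,315 × 2/55 = $2,666. Book value $23,733.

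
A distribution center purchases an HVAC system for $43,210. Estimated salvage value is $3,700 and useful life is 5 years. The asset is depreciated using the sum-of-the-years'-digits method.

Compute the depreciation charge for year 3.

Depreciable base = $43,210 − $3,700 = $39,510.
Sum of the years' digits = 5+4+3+2+1 = 15.
Year 1: $39,510 × 5/15 = $13,170. Book value $30,040.
Year 2: $39,510 × 4/15 = $10,536. Book value $19,504.
Year 3: $39,510 × 3/15 = $7,902. Book value $11,602.

$7,902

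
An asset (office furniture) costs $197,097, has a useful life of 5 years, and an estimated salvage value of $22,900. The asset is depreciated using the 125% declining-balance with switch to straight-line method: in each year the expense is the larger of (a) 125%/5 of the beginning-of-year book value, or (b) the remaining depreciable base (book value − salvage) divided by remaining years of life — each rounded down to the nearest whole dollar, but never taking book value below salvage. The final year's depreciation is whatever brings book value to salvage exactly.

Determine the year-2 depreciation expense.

$36,955

Depreciable base = $197,097 − $22,900 = $174,197.
Year 1: DB = ⌊$197,097 × 125%/5⌋ = $49,274; SL = ⌊$174,197/5⌋ = $34,839 → take DB $49,274. Book value $147,823.
Year 2: DB = ⌊$147,823 × 125%/5⌋ = $36,955; SL = ⌊$124,923/4⌋ = $31,230 → take DB $36,955. Book value $110,868.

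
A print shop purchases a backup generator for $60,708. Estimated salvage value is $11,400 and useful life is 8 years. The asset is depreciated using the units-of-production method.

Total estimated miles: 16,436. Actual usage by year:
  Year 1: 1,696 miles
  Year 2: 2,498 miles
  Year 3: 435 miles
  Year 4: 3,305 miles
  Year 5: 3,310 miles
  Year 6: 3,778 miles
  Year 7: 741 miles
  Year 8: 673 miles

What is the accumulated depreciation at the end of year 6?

$45,066

Depreciable base = $60,708 − $11,400 = $49,308.
Rate = $49,308 / 16,436 miles = $3 per mile.
Year 1: 1,696 × $3 = $5,088. Book value $55,620.
Year 2: 2,498 × $3 = $7,494. Book value $48,126.
Year 3: 435 × $3 = $1,305. Book value $46,821.
Year 4: 3,305 × $3 = $9,915. Book value $36,906.
Year 5: 3,310 × $3 = $9,930. Book value $26,976.
Year 6: 3,778 × $3 = $11,334. Book value $15,642.
Accumulated through year 6 = $60,708 − $15,642 = $45,066.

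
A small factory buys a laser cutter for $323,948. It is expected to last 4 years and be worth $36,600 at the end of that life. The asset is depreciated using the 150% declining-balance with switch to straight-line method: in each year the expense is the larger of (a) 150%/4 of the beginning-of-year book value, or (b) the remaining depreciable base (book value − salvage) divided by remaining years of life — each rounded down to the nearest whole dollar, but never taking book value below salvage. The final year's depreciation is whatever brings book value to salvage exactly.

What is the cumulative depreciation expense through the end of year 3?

$244,858

Depreciable base = $323,948 − $36,600 = $287,348.
Year 1: DB = ⌊$323,948 × 150%/4⌋ = $121,480; SL = ⌊$287,348/4⌋ = $71,837 → take DB $121,480. Book value $202,468.
Year 2: DB = ⌊$202,468 × 150%/4⌋ = $75,925; SL = ⌊$165,868/3⌋ = $55,289 → take DB $75,925. Book value $126,543.
Year 3: DB = ⌊$126,543 × 150%/4⌋ = $47,453; SL = ⌊$89,943/2⌋ = $44,971 → take DB $47,453. Book value $79,090.
Accumulated through year 3 = $323,948 − $79,090 = $244,858.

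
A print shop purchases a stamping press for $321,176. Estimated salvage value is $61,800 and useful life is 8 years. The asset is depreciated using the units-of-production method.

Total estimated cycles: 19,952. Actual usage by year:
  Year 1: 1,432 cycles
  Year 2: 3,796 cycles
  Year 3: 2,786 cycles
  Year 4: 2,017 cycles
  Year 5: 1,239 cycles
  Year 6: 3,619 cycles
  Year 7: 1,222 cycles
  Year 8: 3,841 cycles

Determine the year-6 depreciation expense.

$47,047

Depreciable base = $321,176 − $61,800 = $259,376.
Rate = $259,376 / 19,952 cycles = $13 per cycle.
Year 1: 1,432 × $13 = $18,616. Book value $302,560.
Year 2: 3,796 × $13 = $49,348. Book value $253,212.
Year 3: 2,786 × $13 = $36,218. Book value $216,994.
Year 4: 2,017 × $13 = $26,221. Book value $190,773.
Year 5: 1,239 × $13 = $16,107. Book value $174,666.
Year 6: 3,619 × $13 = $47,047. Book value $127,619.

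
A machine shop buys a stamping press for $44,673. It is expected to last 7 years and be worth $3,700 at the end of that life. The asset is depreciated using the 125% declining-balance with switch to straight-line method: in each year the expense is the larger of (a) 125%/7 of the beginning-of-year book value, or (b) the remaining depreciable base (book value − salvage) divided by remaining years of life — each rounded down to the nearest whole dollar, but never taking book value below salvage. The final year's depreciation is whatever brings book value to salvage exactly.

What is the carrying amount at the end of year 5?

Depreciable base = $44,673 − $3,700 = $40,973.
Year 1: DB = ⌊$44,673 × 125%/7⌋ = $7,977; SL = ⌊$40,973/7⌋ = $5,853 → take DB $7,977. Book value $36,696.
Year 2: DB = ⌊$36,696 × 125%/7⌋ = $6,552; SL = ⌊$32,996/6⌋ = $5,499 → take DB $6,552. Book value $30,144.
Year 3: DB = ⌊$30,144 × 125%/7⌋ = $5,382; SL = ⌊$26,444/5⌋ = $5,288 → take DB $5,382. Book value $24,762.
Year 4: DB = ⌊$24,762 × 125%/7⌋ = $4,421; SL = ⌊$21,062/4⌋ = $5,265 → take SL $5,265. Book value $19,497.
Year 5: DB = ⌊$19,497 × 125%/7⌋ = $3,481; SL = ⌊$15,797/3⌋ = $5,265 → take SL $5,265. Book value $14,232.

$14,232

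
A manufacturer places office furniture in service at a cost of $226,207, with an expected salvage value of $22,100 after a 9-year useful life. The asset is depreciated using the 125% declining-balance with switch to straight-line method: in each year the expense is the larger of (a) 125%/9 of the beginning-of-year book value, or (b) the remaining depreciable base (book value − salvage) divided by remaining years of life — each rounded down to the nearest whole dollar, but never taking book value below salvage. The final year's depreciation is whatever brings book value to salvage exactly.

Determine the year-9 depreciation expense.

Depreciable base = $226,207 − $22,100 = $204,107.
Year 1: DB = ⌊$226,207 × 125%/9⌋ = $31,417; SL = ⌊$204,107/9⌋ = $22,678 → take DB $31,417. Book value $194,790.
Year 2: DB = ⌊$194,790 × 125%/9⌋ = $27,054; SL = ⌊$172,690/8⌋ = $21,586 → take DB $27,054. Book value $167,736.
Year 3: DB = ⌊$167,736 × 125%/9⌋ = $23,296; SL = ⌊$145,636/7⌋ = $20,805 → take DB $23,296. Book value $144,440.
Year 4: DB = ⌊$144,440 × 125%/9⌋ = $20,061; SL = ⌊$122,340/6⌋ = $20,390 → take SL $20,390. Book value $124,050.
Year 5: DB = ⌊$124,050 × 125%/9⌋ = $17,229; SL = ⌊$101,950/5⌋ = $20,390 → take SL $20,390. Book value $103,660.
Year 6: DB = ⌊$103,660 × 125%/9⌋ = $14,397; SL = ⌊$81,560/4⌋ = $20,390 → take SL $20,390. Book value $83,270.
Year 7: DB = ⌊$83,270 × 125%/9⌋ = $11,565; SL = ⌊$61,170/3⌋ = $20,390 → take SL $20,390. Book value $62,880.
Year 8: DB = ⌊$62,880 × 125%/9⌋ = $8,733; SL = ⌊$40,780/2⌋ = $20,390 → take SL $20,390. Book value $42,490.
Year 9 (final): $42,490 − $22,100 = $20,390. Book value $22,100.

$20,390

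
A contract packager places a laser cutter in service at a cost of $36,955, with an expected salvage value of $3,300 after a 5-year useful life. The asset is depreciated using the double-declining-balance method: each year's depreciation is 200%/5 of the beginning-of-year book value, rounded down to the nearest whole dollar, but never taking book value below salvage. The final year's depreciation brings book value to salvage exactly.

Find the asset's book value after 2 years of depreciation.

$13,304

Depreciable base = $36,955 − $3,300 = $33,655.
Year 1: ⌊$36,955 × 200%/5⌋ = $14,782. Book value $22,173.
Year 2: ⌊$22,173 × 200%/5⌋ = $8,869. Book value $13,304.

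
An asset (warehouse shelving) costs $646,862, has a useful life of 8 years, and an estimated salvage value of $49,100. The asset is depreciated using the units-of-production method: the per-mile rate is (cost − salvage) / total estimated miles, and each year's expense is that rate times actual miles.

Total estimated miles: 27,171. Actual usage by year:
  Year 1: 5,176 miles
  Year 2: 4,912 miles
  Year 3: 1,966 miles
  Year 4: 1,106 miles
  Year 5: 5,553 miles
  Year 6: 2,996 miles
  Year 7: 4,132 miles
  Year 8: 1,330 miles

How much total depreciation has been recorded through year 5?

Depreciable base = $646,862 − $49,100 = $597,762.
Rate = $597,762 / 27,171 miles = $22 per mile.
Year 1: 5,176 × $22 = $113,872. Book value $532,990.
Year 2: 4,912 × $22 = $108,064. Book value $424,926.
Year 3: 1,966 × $22 = $43,252. Book value $381,674.
Year 4: 1,106 × $22 = $24,332. Book value $357,342.
Year 5: 5,553 × $22 = $122,166. Book value $235,176.
Accumulated through year 5 = $646,862 − $235,176 = $411,686.

$411,686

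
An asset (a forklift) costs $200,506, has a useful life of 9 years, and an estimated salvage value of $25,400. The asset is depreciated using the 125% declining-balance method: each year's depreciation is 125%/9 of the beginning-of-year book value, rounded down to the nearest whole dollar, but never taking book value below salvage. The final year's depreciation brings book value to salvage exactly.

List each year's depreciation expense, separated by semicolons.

Depreciable base = $200,506 − $25,400 = $175,106.
Year 1: ⌊$200,506 × 125%/9⌋ = $27,848. Book value $172,658.
Year 2: ⌊$172,658 × 125%/9⌋ = $23,980. Book value $148,678.
Year 3: ⌊$148,678 × 125%/9⌋ = $20,649. Book value $128,029.
Year 4: ⌊$128,029 × 125%/9⌋ = $17,781. Book value $110,248.
Year 5: ⌊$110,248 × 125%/9⌋ = $15,312. Book value $94,936.
Year 6: ⌊$94,936 × 125%/9⌋ = $13,185. Book value $81,751.
Year 7: ⌊$81,751 × 125%/9⌋ = $11,354. Book value $70,397.
Year 8: ⌊$70,397 × 125%/9⌋ = $9,777. Book value $60,620.
Year 9 (final): $60,620 − $25,400 = $35,220. Book value $25,400.

$27,848; $23,980; $20,649; $17,781; $15,312; $13,185; $11,354; $9,777; $35,220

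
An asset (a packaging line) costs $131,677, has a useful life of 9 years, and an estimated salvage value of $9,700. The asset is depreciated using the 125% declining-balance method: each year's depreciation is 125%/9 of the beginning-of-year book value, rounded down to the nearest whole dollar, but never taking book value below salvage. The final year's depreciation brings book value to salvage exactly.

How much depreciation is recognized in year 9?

$30,112

Depreciable base = $131,677 − $9,700 = $121,977.
Year 1: ⌊$131,677 × 125%/9⌋ = $18,288. Book value $113,389.
Year 2: ⌊$113,389 × 125%/9⌋ = $15,748. Book value $97,641.
Year 3: ⌊$97,641 × 125%/9⌋ = $13,561. Book value $84,080.
Year 4: ⌊$84,080 × 125%/9⌋ = $11,677. Book value $72,403.
Year 5: ⌊$72,403 × 125%/9⌋ = $10,055. Book value $62,348.
Year 6: ⌊$62,348 × 125%/9⌋ = $8,659. Book value $53,689.
Year 7: ⌊$53,689 × 125%/9⌋ = $7,456. Book value $46,233.
Year 8: ⌊$46,233 × 125%/9⌋ = $6,421. Book value $39,812.
Year 9 (final): $39,812 − $9,700 = $30,112. Book value $9,700.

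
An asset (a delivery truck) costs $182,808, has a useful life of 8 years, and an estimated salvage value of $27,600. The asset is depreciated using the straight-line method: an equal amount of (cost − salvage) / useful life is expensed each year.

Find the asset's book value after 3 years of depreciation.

Depreciable base = $182,808 − $27,600 = $155,208.
Annual expense = $155,208 / 8 = $19,401.
End of year 1: book value $163,407.
End of year 2: book value $144,006.
End of year 3: book value $124,605.

$124,605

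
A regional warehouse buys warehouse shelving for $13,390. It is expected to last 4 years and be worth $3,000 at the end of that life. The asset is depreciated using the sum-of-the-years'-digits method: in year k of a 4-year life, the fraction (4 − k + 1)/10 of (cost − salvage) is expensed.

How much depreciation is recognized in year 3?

Depreciable base = $13,390 − $3,000 = $10,390.
Sum of the years' digits = 4+3+2+1 = 10.
Year 1: $10,390 × 4/10 = $4,156. Book value $9,234.
Year 2: $10,390 × 3/10 = $3,117. Book value $6,117.
Year 3: $10,390 × 2/10 = $2,078. Book value $4,039.

$2,078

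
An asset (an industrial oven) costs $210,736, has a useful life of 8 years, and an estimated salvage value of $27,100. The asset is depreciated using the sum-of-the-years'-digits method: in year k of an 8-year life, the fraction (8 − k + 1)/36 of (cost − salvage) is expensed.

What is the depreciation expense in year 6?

$15,303

Depreciable base = $210,736 − $27,100 = $183,636.
Sum of the years' digits = 8+7+6+5+4+3+2+1 = 36.
Year 1: $183,636 × 8/36 = $40,808. Book value $169,928.
Year 2: $183,636 × 7/36 = $35,707. Book value $134,221.
Year 3: $183,636 × 6/36 = $30,606. Book value $103,615.
Year 4: $183,636 × 5/36 = $25,505. Book value $78,110.
Year 5: $183,636 × 4/36 = $20,404. Book value $57,706.
Year 6: $183,636 × 3/36 = $15,303. Book value $42,403.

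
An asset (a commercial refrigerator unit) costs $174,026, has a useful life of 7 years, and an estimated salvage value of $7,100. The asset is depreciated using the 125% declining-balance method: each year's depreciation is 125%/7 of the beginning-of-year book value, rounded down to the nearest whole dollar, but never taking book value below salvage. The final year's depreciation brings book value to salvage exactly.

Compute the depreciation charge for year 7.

Depreciable base = $174,026 − $7,100 = $166,926.
Year 1: ⌊$174,026 × 125%/7⌋ = $31,076. Book value $142,950.
Year 2: ⌊$142,950 × 125%/7⌋ = $25,526. Book value $117,424.
Year 3: ⌊$117,424 × 125%/7⌋ = $20,968. Book value $96,456.
Year 4: ⌊$96,456 × 125%/7⌋ = $17,224. Book value $79,232.
Year 5: ⌊$79,232 × 125%/7⌋ = $14,148. Book value $65,084.
Year 6: ⌊$65,084 × 125%/7⌋ = $11,622. Book value $53,462.
Year 7 (final): $53,462 − $7,100 = $46,362. Book value $7,100.

$46,362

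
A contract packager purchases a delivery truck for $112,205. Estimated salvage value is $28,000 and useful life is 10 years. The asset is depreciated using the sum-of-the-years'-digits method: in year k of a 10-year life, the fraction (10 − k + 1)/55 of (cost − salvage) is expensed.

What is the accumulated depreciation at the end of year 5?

Depreciable base = $112,205 − $28,000 = $84,205.
Sum of the years' digits = 10+9+8+7+6+5+4+3+2+1 = 55.
Year 1: $84,205 × 10/55 = $15,310. Book value $96,895.
Year 2: $84,205 × 9/55 = $13,779. Book value $83,116.
Year 3: $84,205 × 8/55 = $12,248. Book value $70,868.
Year 4: $84,205 × 7/55 = $10,717. Book value $60,151.
Year 5: $84,205 × 6/55 = $9,186. Book value $50,965.
Accumulated through year 5 = $112,205 − $50,965 = $61,240.

$61,240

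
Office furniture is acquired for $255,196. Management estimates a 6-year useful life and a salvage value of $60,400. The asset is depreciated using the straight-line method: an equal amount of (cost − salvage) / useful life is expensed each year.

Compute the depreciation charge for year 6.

$32,466

Depreciable base = $255,196 − $60,400 = $194,796.
Annual expense = $194,796 / 6 = $32,466.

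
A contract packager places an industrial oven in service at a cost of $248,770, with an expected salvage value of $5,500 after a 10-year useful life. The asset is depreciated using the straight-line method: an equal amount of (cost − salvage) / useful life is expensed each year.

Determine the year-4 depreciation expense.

Depreciable base = $248,770 − $5,500 = $243,270.
Annual expense = $243,270 / 10 = $24,327.

$24,327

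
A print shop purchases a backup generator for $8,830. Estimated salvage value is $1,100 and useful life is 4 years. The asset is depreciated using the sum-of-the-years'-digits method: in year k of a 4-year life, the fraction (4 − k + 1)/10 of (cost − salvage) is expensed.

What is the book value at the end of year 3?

$1,873

Depreciable base = $8,830 − $1,100 = $7,730.
Sum of the years' digits = 4+3+2+1 = 10.
Year 1: $7,730 × 4/10 = $3,092. Book value $5,738.
Year 2: $7,730 × 3/10 = $2,319. Book value $3,419.
Year 3: $7,730 × 2/10 = $1,546. Book value $1,873.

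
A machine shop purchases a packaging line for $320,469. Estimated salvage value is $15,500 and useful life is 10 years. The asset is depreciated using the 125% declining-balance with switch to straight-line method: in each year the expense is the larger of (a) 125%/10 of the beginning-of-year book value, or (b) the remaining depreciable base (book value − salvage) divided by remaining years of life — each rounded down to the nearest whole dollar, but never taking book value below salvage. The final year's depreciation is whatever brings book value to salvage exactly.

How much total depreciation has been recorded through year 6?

$191,145

Depreciable base = $320,469 − $15,500 = $304,969.
Year 1: DB = ⌊$320,469 × 125%/10⌋ = $40,058; SL = ⌊$304,969/10⌋ = $30,496 → take DB $40,058. Book value $280,411.
Year 2: DB = ⌊$280,411 × 125%/10⌋ = $35,051; SL = ⌊$264,911/9⌋ = $29,434 → take DB $35,051. Book value $245,360.
Year 3: DB = ⌊$245,360 × 125%/10⌋ = $30,670; SL = ⌊$229,860/8⌋ = $28,732 → take DB $30,670. Book value $214,690.
Year 4: DB = ⌊$214,690 × 125%/10⌋ = $26,836; SL = ⌊$199,190/7⌋ = $28,455 → take SL $28,455. Book value $186,235.
Year 5: DB = ⌊$186,235 × 125%/10⌋ = $23,279; SL = ⌊$170,735/6⌋ = $28,455 → take SL $28,455. Book value $157,780.
Year 6: DB = ⌊$157,780 × 125%/10⌋ = $19,722; SL = ⌊$142,280/5⌋ = $28,456 → take SL $28,456. Book value $129,324.
Accumulated through year 6 = $320,469 − $129,324 = $191,145.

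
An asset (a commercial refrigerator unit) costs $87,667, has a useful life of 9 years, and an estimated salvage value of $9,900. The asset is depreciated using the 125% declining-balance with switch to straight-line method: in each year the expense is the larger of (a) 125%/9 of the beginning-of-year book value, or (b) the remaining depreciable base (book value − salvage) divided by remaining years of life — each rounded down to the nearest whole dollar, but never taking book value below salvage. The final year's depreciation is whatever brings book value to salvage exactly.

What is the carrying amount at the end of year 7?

Depreciable base = $87,667 − $9,900 = $77,767.
Year 1: DB = ⌊$87,667 × 125%/9⌋ = $12,175; SL = ⌊$77,767/9⌋ = $8,640 → take DB $12,175. Book value $75,492.
Year 2: DB = ⌊$75,492 × 125%/9⌋ = $10,485; SL = ⌊$65,592/8⌋ = $8,199 → take DB $10,485. Book value $65,007.
Year 3: DB = ⌊$65,007 × 125%/9⌋ = $9,028; SL = ⌊$55,107/7⌋ = $7,872 → take DB $9,028. Book value $55,979.
Year 4: DB = ⌊$55,979 × 125%/9⌋ = $7,774; SL = ⌊$46,079/6⌋ = $7,679 → take DB $7,774. Book value $48,205.
Year 5: DB = ⌊$48,205 × 125%/9⌋ = $6,695; SL = ⌊$38,305/5⌋ = $7,661 → take SL $7,661. Book value $40,544.
Year 6: DB = ⌊$40,544 × 125%/9⌋ = $5,631; SL = ⌊$30,644/4⌋ = $7,661 → take SL $7,661. Book value $32,883.
Year 7: DB = ⌊$32,883 × 125%/9⌋ = $4,567; SL = ⌊$22,983/3⌋ = $7,661 → take SL $7,661. Book value $25,222.

$25,222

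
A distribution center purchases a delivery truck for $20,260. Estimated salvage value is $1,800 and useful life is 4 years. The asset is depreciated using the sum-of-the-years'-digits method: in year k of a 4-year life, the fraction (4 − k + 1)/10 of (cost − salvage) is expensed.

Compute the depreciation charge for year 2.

$5,538

Depreciable base = $20,260 − $1,800 = $18,460.
Sum of the years' digits = 4+3+2+1 = 10.
Year 1: $18,460 × 4/10 = $7,384. Book value $12,876.
Year 2: $18,460 × 3/10 = $5,538. Book value $7,338.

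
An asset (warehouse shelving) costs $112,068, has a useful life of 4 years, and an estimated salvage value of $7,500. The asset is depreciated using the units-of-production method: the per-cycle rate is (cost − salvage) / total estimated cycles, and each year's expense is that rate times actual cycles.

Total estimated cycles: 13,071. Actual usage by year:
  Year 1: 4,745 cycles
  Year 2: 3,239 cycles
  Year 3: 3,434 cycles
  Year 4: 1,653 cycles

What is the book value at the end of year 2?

$48,196

Depreciable base = $112,068 − $7,500 = $104,568.
Rate = $104,568 / 13,071 cycles = $8 per cycle.
Year 1: 4,745 × $8 = $37,960. Book value $74,108.
Year 2: 3,239 × $8 = $25,912. Book value $48,196.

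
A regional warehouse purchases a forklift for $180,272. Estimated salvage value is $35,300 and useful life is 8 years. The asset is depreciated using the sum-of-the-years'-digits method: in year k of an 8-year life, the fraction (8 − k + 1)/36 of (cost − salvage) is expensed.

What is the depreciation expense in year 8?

Depreciable base = $180,272 − $35,300 = $144,972.
Sum of the years' digits = 8+7+6+5+4+3+2+1 = 36.
Year 1: $144,972 × 8/36 = $32,216. Book value $148,056.
Year 2: $144,972 × 7/36 = $28,189. Book value $119,867.
Year 3: $144,972 × 6/36 = $24,162. Book value $95,705.
Year 4: $144,972 × 5/36 = $20,135. Book value $75,570.
Year 5: $144,972 × 4/36 = $16,108. Book value $59,462.
Year 6: $144,972 × 3/36 = $12,081. Book value $47,381.
Year 7: $144,972 × 2/36 = $8,054. Book value $39,327.
Year 8: $144,972 × 1/36 = $4,027. Book value $35,300.

$4,027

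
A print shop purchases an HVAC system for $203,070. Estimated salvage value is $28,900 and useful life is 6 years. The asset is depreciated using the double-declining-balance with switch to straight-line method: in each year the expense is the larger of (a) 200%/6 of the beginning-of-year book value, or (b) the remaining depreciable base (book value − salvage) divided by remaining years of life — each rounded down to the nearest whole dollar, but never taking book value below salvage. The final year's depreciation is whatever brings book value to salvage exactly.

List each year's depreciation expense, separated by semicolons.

Depreciable base = $203,070 − $28,900 = $174,170.
Year 1: DB = ⌊$203,070 × 200%/6⌋ = $67,690; SL = ⌊$174,170/6⌋ = $29,028 → take DB $67,690. Book value $135,380.
Year 2: DB = ⌊$135,380 × 200%/6⌋ = $45,126; SL = ⌊$106,480/5⌋ = $21,296 → take DB $45,126. Book value $90,254.
Year 3: DB = ⌊$90,254 × 200%/6⌋ = $30,084; SL = ⌊$61,354/4⌋ = $15,338 → take DB $30,084. Book value $60,170.
Year 4: DB = ⌊$60,170 × 200%/6⌋ = $20,056; SL = ⌊$31,270/3⌋ = $10,423 → take DB $20,056. Book value $40,114.
Year 5: DB = ⌊$40,114 × 200%/6⌋ = $13,371; SL = ⌊$11,214/2⌋ = $5,607 → take DB $13,371, capped at $11,214. Book value $28,900.
Year 6 (final): $28,900 − $28,900 = $0. Book value $28,900.

$67,690; $45,126; $30,084; $20,056; $11,214; $0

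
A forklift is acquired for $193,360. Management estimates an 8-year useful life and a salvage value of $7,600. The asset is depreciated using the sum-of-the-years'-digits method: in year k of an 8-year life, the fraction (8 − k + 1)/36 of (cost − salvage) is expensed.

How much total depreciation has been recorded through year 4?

Depreciable base = $193,360 − $7,600 = $185,760.
Sum of the years' digits = 8+7+6+5+4+3+2+1 = 36.
Year 1: $185,760 × 8/36 = $41,280. Book value $152,080.
Year 2: $185,760 × 7/36 = $36,120. Book value $115,960.
Year 3: $185,760 × 6/36 = $30,960. Book value $85,000.
Year 4: $185,760 × 5/36 = $25,800. Book value $59,200.
Accumulated through year 4 = $193,360 − $59,200 = $134,160.

$134,160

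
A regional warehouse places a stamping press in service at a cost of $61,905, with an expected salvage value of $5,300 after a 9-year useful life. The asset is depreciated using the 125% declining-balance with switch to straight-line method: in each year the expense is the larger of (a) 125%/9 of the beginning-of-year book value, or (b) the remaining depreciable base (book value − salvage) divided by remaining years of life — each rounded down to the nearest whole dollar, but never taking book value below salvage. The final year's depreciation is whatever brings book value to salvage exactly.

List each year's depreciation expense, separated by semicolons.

Depreciable base = $61,905 − $5,300 = $56,605.
Year 1: DB = ⌊$61,905 × 125%/9⌋ = $8,597; SL = ⌊$56,605/9⌋ = $6,289 → take DB $8,597. Book value $53,308.
Year 2: DB = ⌊$53,308 × 125%/9⌋ = $7,403; SL = ⌊$48,008/8⌋ = $6,001 → take DB $7,403. Book value $45,905.
Year 3: DB = ⌊$45,905 × 125%/9⌋ = $6,375; SL = ⌊$40,605/7⌋ = $5,800 → take DB $6,375. Book value $39,530.
Year 4: DB = ⌊$39,530 × 125%/9⌋ = $5,490; SL = ⌊$34,230/6⌋ = $5,705 → take SL $5,705. Book value $33,825.
Year 5: DB = ⌊$33,825 × 125%/9⌋ = $4,697; SL = ⌊$28,525/5⌋ = $5,705 → take SL $5,705. Book value $28,120.
Year 6: DB = ⌊$28,120 × 125%/9⌋ = $3,905; SL = ⌊$22,820/4⌋ = $5,705 → take SL $5,705. Book value $22,415.
Year 7: DB = ⌊$22,415 × 125%/9⌋ = $3,113; SL = ⌊$17,115/3⌋ = $5,705 → take SL $5,705. Book value $16,710.
Year 8: DB = ⌊$16,710 × 125%/9⌋ = $2,320; SL = ⌊$11,410/2⌋ = $5,705 → take SL $5,705. Book value $11,005.
Year 9 (final): $11,005 − $5,300 = $5,705. Book value $5,300.

$8,597; $7,403; $6,375; $5,705; $5,705; $5,705; $5,705; $5,705; $5,705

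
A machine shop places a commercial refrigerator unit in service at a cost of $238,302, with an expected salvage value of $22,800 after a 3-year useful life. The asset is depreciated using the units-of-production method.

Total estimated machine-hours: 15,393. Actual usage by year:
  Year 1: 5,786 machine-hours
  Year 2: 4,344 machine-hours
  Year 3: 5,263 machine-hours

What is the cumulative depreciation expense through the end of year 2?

$141,820

Depreciable base = $238,302 − $22,800 = $215,502.
Rate = $215,502 / 15,393 machine-hours = $14 per machine-hour.
Year 1: 5,786 × $14 = $81,004. Book value $157,298.
Year 2: 4,344 × $14 = $60,816. Book value $96,482.
Accumulated through year 2 = $238,302 − $96,482 = $141,820.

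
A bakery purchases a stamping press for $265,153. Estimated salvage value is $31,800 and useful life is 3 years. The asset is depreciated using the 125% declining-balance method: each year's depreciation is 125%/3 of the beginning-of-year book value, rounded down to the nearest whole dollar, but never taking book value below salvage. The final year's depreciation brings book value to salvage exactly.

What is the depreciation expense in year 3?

$58,426

Depreciable base = $265,153 − $31,800 = $233,353.
Year 1: ⌊$265,153 × 125%/3⌋ = $110,480. Book value $154,673.
Year 2: ⌊$154,673 × 125%/3⌋ = $64,447. Book value $90,226.
Year 3 (final): $90,226 − $31,800 = $58,426. Book value $31,800.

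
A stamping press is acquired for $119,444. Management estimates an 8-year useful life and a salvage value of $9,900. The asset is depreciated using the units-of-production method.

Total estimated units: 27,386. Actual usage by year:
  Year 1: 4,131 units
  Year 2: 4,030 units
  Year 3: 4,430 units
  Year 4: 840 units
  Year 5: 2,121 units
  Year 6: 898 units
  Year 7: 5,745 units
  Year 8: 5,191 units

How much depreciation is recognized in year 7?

Depreciable base = $119,444 − $9,900 = $109,544.
Rate = $109,544 / 27,386 units = $4 per unit.
Year 1: 4,131 × $4 = $16,524. Book value $102,920.
Year 2: 4,030 × $4 = $16,120. Book value $86,800.
Year 3: 4,430 × $4 = $17,720. Book value $69,080.
Year 4: 840 × $4 = $3,360. Book value $65,720.
Year 5: 2,121 × $4 = $8,484. Book value $57,236.
Year 6: 898 × $4 = $3,592. Book value $53,644.
Year 7: 5,745 × $4 = $22,980. Book value $30,664.

$22,980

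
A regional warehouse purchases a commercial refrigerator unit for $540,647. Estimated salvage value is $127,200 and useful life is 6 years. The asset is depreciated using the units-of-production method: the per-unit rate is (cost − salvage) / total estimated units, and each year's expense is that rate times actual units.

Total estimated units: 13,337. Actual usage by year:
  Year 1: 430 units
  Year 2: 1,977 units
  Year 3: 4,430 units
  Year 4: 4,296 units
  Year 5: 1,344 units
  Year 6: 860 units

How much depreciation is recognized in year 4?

Depreciable base = $540,647 − $127,200 = $413,447.
Rate = $413,447 / 13,337 units = $31 per unit.
Year 1: 430 × $31 = $13,330. Book value $527,317.
Year 2: 1,977 × $31 = $61,287. Book value $466,030.
Year 3: 4,430 × $31 = $137,330. Book value $328,700.
Year 4: 4,296 × $31 = $133,176. Book value $195,524.

$133,176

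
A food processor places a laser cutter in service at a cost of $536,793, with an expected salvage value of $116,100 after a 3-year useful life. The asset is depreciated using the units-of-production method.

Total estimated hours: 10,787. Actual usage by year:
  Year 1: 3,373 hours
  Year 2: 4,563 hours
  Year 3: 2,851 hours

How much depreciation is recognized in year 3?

$111,189

Depreciable base = $536,793 − $116,100 = $420,693.
Rate = $420,693 / 10,787 hours = $39 per hour.
Year 1: 3,373 × $39 = $131,547. Book value $405,246.
Year 2: 4,563 × $39 = $177,957. Book value $227,289.
Year 3: 2,851 × $39 = $111,189. Book value $116,100.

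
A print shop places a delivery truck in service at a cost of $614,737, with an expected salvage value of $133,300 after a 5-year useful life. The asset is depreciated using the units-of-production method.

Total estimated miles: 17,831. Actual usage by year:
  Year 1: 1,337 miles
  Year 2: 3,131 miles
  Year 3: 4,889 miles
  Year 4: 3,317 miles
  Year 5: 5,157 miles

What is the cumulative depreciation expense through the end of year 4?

$342,198

Depreciable base = $614,737 − $133,300 = $481,437.
Rate = $481,437 / 17,831 miles = $27 per mile.
Year 1: 1,337 × $27 = $36,099. Book value $578,638.
Year 2: 3,131 × $27 = $84,537. Book value $494,101.
Year 3: 4,889 × $27 = $132,003. Book value $362,098.
Year 4: 3,317 × $27 = $89,559. Book value $272,539.
Accumulated through year 4 = $614,737 − $272,539 = $342,198.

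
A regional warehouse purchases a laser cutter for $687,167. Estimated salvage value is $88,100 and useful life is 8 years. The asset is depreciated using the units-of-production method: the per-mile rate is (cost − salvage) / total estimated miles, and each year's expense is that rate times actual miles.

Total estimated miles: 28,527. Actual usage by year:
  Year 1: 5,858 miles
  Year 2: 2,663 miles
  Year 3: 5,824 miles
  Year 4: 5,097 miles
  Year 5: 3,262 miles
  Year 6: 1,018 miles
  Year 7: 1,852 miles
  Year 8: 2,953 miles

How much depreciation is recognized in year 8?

Depreciable base = $687,167 − $88,100 = $599,067.
Rate = $599,067 / 28,527 miles = $21 per mile.
Year 1: 5,858 × $21 = $123,018. Book value $564,149.
Year 2: 2,663 × $21 = $55,923. Book value $508,226.
Year 3: 5,824 × $21 = $122,304. Book value $385,922.
Year 4: 5,097 × $21 = $107,037. Book value $278,885.
Year 5: 3,262 × $21 = $68,502. Book value $210,383.
Year 6: 1,018 × $21 = $21,378. Book value $189,005.
Year 7: 1,852 × $21 = $38,892. Book value $150,113.
Year 8: 2,953 × $21 = $62,013. Book value $88,100.

$62,013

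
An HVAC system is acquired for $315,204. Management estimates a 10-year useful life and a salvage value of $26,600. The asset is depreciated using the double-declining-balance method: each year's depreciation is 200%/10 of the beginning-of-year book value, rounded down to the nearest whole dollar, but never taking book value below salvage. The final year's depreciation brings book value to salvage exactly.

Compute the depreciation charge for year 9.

$10,576

Depreciable base = $315,204 − $26,600 = $288,604.
Year 1: ⌊$315,204 × 200%/10⌋ = $63,040. Book value $252,164.
Year 2: ⌊$252,164 × 200%/10⌋ = $50,432. Book value $201,732.
Year 3: ⌊$201,732 × 200%/10⌋ = $40,346. Book value $161,386.
Year 4: ⌊$161,386 × 200%/10⌋ = $32,277. Book value $129,109.
Year 5: ⌊$129,109 × 200%/10⌋ = $25,821. Book value $103,288.
Year 6: ⌊$103,288 × 200%/10⌋ = $20,657. Book value $82,631.
Year 7: ⌊$82,631 × 200%/10⌋ = $16,526. Book value $66,105.
Year 8: ⌊$66,105 × 200%/10⌋ = $13,221. Book value $52,884.
Year 9: ⌊$52,884 × 200%/10⌋ = $10,576. Book value $42,308.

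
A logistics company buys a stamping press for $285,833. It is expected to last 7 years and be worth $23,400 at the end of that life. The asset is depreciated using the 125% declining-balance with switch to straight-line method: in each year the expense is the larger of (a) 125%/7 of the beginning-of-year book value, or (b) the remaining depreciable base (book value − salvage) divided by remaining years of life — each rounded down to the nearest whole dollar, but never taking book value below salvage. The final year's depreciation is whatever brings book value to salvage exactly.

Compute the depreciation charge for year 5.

$33,756

Depreciable base = $285,833 − $23,400 = $262,433.
Year 1: DB = ⌊$285,833 × 125%/7⌋ = $51,041; SL = ⌊$262,433/7⌋ = $37,490 → take DB $51,041. Book value $234,792.
Year 2: DB = ⌊$234,792 × 125%/7⌋ = $41,927; SL = ⌊$211,392/6⌋ = $35,232 → take DB $41,927. Book value $192,865.
Year 3: DB = ⌊$192,865 × 125%/7⌋ = $34,440; SL = ⌊$169,465/5⌋ = $33,893 → take DB $34,440. Book value $158,425.
Year 4: DB = ⌊$158,425 × 125%/7⌋ = $28,290; SL = ⌊$135,025/4⌋ = $33,756 → take SL $33,756. Book value $124,669.
Year 5: DB = ⌊$124,669 × 125%/7⌋ = $22,262; SL = ⌊$101,269/3⌋ = $33,756 → take SL $33,756. Book value $90,913.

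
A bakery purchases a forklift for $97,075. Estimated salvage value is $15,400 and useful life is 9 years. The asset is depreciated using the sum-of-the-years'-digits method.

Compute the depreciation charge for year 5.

$9,075

Depreciable base = $97,075 − $15,400 = $81,675.
Sum of the years' digits = 9+8+7+6+5+4+3+2+1 = 45.
Year 1: $81,675 × 9/45 = $16,335. Book value $80,740.
Year 2: $81,675 × 8/45 = $14,520. Book value $66,220.
Year 3: $81,675 × 7/45 = $12,705. Book value $53,515.
Year 4: $81,675 × 6/45 = $10,890. Book value $42,625.
Year 5: $81,675 × 5/45 = $9,075. Book value $33,550.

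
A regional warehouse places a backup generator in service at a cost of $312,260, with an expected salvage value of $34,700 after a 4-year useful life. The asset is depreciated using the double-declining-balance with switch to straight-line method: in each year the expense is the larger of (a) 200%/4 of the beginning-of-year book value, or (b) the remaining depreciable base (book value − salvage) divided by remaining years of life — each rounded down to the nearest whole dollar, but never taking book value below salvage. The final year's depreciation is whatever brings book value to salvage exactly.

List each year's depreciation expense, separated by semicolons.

$156,130; $78,065; $39,032; $4,333

Depreciable base = $312,260 − $34,700 = $277,560.
Year 1: DB = ⌊$312,260 × 200%/4⌋ = $156,130; SL = ⌊$277,560/4⌋ = $69,390 → take DB $156,130. Book value $156,130.
Year 2: DB = ⌊$156,130 × 200%/4⌋ = $78,065; SL = ⌊$121,430/3⌋ = $40,476 → take DB $78,065. Book value $78,065.
Year 3: DB = ⌊$78,065 × 200%/4⌋ = $39,032; SL = ⌊$43,365/2⌋ = $21,682 → take DB $39,032. Book value $39,033.
Year 4 (final): $39,033 − $34,700 = $4,333. Book value $34,700.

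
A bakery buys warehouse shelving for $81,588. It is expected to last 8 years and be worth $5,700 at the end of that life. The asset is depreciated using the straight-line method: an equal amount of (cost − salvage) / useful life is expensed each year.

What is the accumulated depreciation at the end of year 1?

$9,486

Depreciable base = $81,588 − $5,700 = $75,888.
Annual expense = $75,888 / 8 = $9,486.
End of year 1: book value $72,102.
Accumulated through year 1 = $81,588 − $72,102 = $9,486.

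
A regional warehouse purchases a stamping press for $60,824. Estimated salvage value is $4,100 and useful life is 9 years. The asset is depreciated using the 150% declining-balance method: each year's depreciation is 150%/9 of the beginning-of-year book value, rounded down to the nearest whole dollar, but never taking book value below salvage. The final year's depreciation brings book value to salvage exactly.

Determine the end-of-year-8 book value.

$14,147

Depreciable base = $60,824 − $4,100 = $56,724.
Year 1: ⌊$60,824 × 150%/9⌋ = $10,137. Book value $50,687.
Year 2: ⌊$50,687 × 150%/9⌋ = $8,447. Book value $42,240.
Year 3: ⌊$42,240 × 150%/9⌋ = $7,040. Book value $35,200.
Year 4: ⌊$35,200 × 150%/9⌋ = $5,866. Book value $29,334.
Year 5: ⌊$29,334 × 150%/9⌋ = $4,889. Book value $24,445.
Year 6: ⌊$24,445 × 150%/9⌋ = $4,074. Book value $20,371.
Year 7: ⌊$20,371 × 150%/9⌋ = $3,395. Book value $16,976.
Year 8: ⌊$16,976 × 150%/9⌋ = $2,829. Book value $14,147.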